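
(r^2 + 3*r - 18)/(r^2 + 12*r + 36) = (r - 3)/(r + 6)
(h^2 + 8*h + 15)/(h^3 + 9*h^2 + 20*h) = (h + 3)/(h*(h + 4))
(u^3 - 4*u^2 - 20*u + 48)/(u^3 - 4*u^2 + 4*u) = (u^2 - 2*u - 24)/(u*(u - 2))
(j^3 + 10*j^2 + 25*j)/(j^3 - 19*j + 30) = j*(j + 5)/(j^2 - 5*j + 6)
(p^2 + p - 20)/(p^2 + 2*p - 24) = (p + 5)/(p + 6)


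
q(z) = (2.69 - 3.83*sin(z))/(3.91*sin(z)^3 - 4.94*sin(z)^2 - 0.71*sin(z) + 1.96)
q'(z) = (2.69 - 3.83*sin(z))*(-11.73*sin(z)^2*cos(z) + 9.88*sin(z)*cos(z) + 0.71*cos(z))/(3.91*sin(z)^3 - 4.94*sin(z)^2 - 0.71*sin(z) + 1.96)^2 - 3.83*cos(z)/(3.91*sin(z)^3 - 4.94*sin(z)^2 - 0.71*sin(z) + 1.96)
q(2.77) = 1.05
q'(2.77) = 0.71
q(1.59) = -5.18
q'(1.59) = -0.18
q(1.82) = -5.34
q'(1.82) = -0.10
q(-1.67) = -1.07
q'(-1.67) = 0.30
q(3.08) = 1.29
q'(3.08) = 1.15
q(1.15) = -4.75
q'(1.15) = -8.71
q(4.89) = -1.10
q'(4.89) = -0.56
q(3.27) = 1.62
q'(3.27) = 2.55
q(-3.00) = 1.66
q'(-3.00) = 2.71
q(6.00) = 2.23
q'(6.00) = -5.94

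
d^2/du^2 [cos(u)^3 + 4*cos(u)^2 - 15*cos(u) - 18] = 57*cos(u)/4 - 8*cos(2*u) - 9*cos(3*u)/4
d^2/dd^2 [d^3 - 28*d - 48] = 6*d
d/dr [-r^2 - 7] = -2*r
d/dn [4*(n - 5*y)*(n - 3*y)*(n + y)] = 12*n^2 - 56*n*y + 28*y^2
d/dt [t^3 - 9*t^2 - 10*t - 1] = 3*t^2 - 18*t - 10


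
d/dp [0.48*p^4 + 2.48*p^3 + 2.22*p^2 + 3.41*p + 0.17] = 1.92*p^3 + 7.44*p^2 + 4.44*p + 3.41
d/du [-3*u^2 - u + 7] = -6*u - 1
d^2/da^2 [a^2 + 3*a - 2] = 2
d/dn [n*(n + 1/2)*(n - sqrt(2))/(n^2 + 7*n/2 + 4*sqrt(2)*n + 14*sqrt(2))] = (4*n^4 + 28*n^3 + 32*sqrt(2)*n^3 - 25*n^2 + 164*sqrt(2)*n^2 - 224*n + 56*sqrt(2)*n - 56)/(4*n^4 + 28*n^3 + 32*sqrt(2)*n^3 + 177*n^2 + 224*sqrt(2)*n^2 + 392*sqrt(2)*n + 896*n + 1568)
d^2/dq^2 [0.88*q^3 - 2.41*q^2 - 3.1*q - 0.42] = 5.28*q - 4.82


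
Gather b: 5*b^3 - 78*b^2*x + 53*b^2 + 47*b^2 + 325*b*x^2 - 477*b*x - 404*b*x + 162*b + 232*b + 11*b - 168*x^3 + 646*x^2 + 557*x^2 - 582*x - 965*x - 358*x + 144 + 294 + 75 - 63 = 5*b^3 + b^2*(100 - 78*x) + b*(325*x^2 - 881*x + 405) - 168*x^3 + 1203*x^2 - 1905*x + 450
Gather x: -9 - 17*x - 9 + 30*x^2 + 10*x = 30*x^2 - 7*x - 18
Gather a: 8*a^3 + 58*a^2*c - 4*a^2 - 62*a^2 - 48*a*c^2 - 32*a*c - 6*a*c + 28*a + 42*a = 8*a^3 + a^2*(58*c - 66) + a*(-48*c^2 - 38*c + 70)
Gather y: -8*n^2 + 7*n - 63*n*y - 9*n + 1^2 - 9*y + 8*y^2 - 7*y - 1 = -8*n^2 - 2*n + 8*y^2 + y*(-63*n - 16)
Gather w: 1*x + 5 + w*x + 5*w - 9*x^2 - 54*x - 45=w*(x + 5) - 9*x^2 - 53*x - 40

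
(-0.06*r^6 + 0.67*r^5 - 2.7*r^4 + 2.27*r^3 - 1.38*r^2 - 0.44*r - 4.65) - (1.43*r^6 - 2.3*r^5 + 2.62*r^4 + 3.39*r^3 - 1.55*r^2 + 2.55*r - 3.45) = -1.49*r^6 + 2.97*r^5 - 5.32*r^4 - 1.12*r^3 + 0.17*r^2 - 2.99*r - 1.2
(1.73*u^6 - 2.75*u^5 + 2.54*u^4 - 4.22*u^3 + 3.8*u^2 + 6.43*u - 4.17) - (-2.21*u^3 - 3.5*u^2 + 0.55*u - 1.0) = 1.73*u^6 - 2.75*u^5 + 2.54*u^4 - 2.01*u^3 + 7.3*u^2 + 5.88*u - 3.17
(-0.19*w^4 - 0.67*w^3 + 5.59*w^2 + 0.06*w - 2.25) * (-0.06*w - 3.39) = 0.0114*w^5 + 0.6843*w^4 + 1.9359*w^3 - 18.9537*w^2 - 0.0684*w + 7.6275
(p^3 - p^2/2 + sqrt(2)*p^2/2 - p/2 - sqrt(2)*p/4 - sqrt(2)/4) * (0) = 0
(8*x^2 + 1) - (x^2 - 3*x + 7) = 7*x^2 + 3*x - 6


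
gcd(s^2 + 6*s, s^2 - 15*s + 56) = 1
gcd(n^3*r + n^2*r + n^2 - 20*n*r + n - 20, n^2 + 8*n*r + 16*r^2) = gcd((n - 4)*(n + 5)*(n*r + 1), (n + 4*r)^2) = 1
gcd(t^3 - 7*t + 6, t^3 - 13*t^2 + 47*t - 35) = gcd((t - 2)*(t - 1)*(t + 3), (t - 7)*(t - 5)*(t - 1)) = t - 1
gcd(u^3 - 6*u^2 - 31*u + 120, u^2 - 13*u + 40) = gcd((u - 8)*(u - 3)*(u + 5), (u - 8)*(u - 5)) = u - 8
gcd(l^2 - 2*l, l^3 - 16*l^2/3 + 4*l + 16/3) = l - 2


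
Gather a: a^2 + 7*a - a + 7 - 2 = a^2 + 6*a + 5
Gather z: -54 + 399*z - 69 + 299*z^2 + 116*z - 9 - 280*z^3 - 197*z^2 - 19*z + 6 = -280*z^3 + 102*z^2 + 496*z - 126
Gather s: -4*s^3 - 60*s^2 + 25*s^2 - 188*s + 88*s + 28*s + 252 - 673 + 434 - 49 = -4*s^3 - 35*s^2 - 72*s - 36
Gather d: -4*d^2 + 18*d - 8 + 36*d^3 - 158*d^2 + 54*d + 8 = 36*d^3 - 162*d^2 + 72*d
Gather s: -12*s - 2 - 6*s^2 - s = -6*s^2 - 13*s - 2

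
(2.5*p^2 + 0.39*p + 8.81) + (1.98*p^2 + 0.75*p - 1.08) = 4.48*p^2 + 1.14*p + 7.73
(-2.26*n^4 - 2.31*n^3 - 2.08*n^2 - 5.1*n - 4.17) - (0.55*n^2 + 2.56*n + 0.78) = -2.26*n^4 - 2.31*n^3 - 2.63*n^2 - 7.66*n - 4.95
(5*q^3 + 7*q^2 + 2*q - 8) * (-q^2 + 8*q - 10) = -5*q^5 + 33*q^4 + 4*q^3 - 46*q^2 - 84*q + 80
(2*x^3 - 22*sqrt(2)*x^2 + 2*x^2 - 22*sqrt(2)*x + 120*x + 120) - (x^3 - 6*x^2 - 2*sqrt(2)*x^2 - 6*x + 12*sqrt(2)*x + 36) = x^3 - 20*sqrt(2)*x^2 + 8*x^2 - 34*sqrt(2)*x + 126*x + 84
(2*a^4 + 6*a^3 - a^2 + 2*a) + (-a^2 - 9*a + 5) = 2*a^4 + 6*a^3 - 2*a^2 - 7*a + 5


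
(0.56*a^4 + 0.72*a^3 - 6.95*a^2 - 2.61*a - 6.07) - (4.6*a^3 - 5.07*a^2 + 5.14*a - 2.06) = 0.56*a^4 - 3.88*a^3 - 1.88*a^2 - 7.75*a - 4.01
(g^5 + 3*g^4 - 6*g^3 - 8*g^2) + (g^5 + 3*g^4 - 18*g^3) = 2*g^5 + 6*g^4 - 24*g^3 - 8*g^2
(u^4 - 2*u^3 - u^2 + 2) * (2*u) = 2*u^5 - 4*u^4 - 2*u^3 + 4*u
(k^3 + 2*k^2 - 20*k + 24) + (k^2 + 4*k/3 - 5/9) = k^3 + 3*k^2 - 56*k/3 + 211/9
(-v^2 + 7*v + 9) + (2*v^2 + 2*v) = v^2 + 9*v + 9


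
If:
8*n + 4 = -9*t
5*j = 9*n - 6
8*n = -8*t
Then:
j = 6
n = 4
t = -4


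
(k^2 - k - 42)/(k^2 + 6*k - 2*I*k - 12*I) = (k - 7)/(k - 2*I)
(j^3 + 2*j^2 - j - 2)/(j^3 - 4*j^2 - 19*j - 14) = (j - 1)/(j - 7)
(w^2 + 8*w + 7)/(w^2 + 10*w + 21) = (w + 1)/(w + 3)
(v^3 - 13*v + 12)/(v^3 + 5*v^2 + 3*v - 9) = (v^2 + v - 12)/(v^2 + 6*v + 9)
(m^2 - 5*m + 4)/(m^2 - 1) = (m - 4)/(m + 1)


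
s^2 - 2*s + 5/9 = (s - 5/3)*(s - 1/3)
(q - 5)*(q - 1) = q^2 - 6*q + 5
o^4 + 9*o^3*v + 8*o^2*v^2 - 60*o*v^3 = o*(o - 2*v)*(o + 5*v)*(o + 6*v)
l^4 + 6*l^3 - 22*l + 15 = (l - 1)^2*(l + 3)*(l + 5)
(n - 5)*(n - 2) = n^2 - 7*n + 10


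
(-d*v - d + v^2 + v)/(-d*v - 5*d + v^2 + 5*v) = (v + 1)/(v + 5)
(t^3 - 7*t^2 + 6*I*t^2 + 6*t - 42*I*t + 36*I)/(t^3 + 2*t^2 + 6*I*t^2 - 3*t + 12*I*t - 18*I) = (t - 6)/(t + 3)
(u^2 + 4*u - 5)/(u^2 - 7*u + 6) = (u + 5)/(u - 6)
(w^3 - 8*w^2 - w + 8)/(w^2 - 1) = w - 8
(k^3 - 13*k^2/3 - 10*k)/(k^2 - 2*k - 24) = k*(3*k + 5)/(3*(k + 4))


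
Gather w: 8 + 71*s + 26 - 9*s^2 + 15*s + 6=-9*s^2 + 86*s + 40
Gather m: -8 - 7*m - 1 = -7*m - 9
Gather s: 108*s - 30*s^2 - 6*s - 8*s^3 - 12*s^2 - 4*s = -8*s^3 - 42*s^2 + 98*s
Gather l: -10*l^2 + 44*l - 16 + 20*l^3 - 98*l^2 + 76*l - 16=20*l^3 - 108*l^2 + 120*l - 32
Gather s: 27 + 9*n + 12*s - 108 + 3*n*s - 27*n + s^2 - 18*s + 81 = -18*n + s^2 + s*(3*n - 6)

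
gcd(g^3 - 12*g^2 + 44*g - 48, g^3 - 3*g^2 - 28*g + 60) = g^2 - 8*g + 12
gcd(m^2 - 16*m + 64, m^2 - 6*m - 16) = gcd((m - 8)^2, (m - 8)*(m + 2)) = m - 8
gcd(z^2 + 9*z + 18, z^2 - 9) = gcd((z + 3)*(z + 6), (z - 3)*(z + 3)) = z + 3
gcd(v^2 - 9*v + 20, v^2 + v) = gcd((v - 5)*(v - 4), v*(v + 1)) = 1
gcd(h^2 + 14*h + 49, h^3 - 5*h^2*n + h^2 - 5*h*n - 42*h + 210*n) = h + 7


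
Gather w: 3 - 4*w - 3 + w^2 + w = w^2 - 3*w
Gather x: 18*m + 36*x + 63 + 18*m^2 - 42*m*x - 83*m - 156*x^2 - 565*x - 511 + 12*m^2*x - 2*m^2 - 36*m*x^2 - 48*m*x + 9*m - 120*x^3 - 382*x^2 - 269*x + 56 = 16*m^2 - 56*m - 120*x^3 + x^2*(-36*m - 538) + x*(12*m^2 - 90*m - 798) - 392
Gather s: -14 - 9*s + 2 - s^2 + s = -s^2 - 8*s - 12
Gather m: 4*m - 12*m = -8*m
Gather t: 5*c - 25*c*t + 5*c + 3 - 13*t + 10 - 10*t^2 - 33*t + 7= 10*c - 10*t^2 + t*(-25*c - 46) + 20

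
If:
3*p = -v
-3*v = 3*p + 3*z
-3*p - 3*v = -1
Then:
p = -1/6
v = 1/2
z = -1/3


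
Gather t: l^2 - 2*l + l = l^2 - l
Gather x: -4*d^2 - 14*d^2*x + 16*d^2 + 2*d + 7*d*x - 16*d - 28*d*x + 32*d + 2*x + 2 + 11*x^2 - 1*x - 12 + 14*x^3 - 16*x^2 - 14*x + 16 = 12*d^2 + 18*d + 14*x^3 - 5*x^2 + x*(-14*d^2 - 21*d - 13) + 6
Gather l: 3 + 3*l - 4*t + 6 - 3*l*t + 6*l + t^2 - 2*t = l*(9 - 3*t) + t^2 - 6*t + 9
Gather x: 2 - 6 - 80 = -84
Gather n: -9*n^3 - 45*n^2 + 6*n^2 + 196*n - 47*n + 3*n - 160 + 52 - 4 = -9*n^3 - 39*n^2 + 152*n - 112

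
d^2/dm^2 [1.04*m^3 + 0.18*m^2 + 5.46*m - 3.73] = 6.24*m + 0.36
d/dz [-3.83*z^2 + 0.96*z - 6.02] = 0.96 - 7.66*z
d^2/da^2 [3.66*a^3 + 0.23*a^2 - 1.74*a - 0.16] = 21.96*a + 0.46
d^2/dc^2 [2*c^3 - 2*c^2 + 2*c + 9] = 12*c - 4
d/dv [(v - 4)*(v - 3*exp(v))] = v - (v - 4)*(3*exp(v) - 1) - 3*exp(v)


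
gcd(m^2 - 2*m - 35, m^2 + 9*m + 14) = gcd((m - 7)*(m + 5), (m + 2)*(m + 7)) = 1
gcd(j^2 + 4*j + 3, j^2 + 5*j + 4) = j + 1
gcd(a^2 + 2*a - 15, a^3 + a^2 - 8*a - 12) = a - 3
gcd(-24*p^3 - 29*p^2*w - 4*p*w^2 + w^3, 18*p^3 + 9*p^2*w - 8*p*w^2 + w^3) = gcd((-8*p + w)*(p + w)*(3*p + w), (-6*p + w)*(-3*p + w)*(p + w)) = p + w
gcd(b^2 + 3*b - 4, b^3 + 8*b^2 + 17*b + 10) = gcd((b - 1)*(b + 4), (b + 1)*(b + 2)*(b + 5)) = 1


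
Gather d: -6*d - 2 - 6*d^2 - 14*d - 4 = -6*d^2 - 20*d - 6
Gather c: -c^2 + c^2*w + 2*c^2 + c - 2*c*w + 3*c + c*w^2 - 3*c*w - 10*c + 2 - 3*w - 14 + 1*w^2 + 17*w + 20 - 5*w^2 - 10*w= c^2*(w + 1) + c*(w^2 - 5*w - 6) - 4*w^2 + 4*w + 8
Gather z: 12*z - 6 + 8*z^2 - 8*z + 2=8*z^2 + 4*z - 4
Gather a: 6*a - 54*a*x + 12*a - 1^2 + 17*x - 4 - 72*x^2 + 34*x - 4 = a*(18 - 54*x) - 72*x^2 + 51*x - 9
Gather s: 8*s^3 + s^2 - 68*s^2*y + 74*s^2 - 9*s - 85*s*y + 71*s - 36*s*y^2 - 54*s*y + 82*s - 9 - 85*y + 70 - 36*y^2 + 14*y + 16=8*s^3 + s^2*(75 - 68*y) + s*(-36*y^2 - 139*y + 144) - 36*y^2 - 71*y + 77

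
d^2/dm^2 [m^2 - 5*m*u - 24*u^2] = 2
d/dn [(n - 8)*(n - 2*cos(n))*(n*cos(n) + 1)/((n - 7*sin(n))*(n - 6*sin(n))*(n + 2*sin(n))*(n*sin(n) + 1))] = ((8 - n)*(n - 7*sin(n))*(n - 6*sin(n))*(n + 2*sin(n))*(n - 2*cos(n))*(n*cos(n) + 1)*(n*cos(n) + sin(n)) + (8 - n)*(n - 7*sin(n))*(n - 6*sin(n))*(n - 2*cos(n))*(n*sin(n) + 1)*(n*cos(n) + 1)*(2*cos(n) + 1) + (n - 8)*(n - 7*sin(n))*(n + 2*sin(n))*(n - 2*cos(n))*(n*sin(n) + 1)*(n*cos(n) + 1)*(6*cos(n) - 1) + (n - 8)*(n - 6*sin(n))*(n + 2*sin(n))*(n - 2*cos(n))*(n*sin(n) + 1)*(n*cos(n) + 1)*(7*cos(n) - 1) + (n - 7*sin(n))*(n - 6*sin(n))*(n + 2*sin(n))*(n*sin(n) + 1)*((8 - n)*(n - 2*cos(n))*(n*sin(n) - cos(n)) + (n - 8)*(n*cos(n) + 1)*(2*sin(n) + 1) + (n - 2*cos(n))*(n*cos(n) + 1)))/((n - 7*sin(n))^2*(n - 6*sin(n))^2*(n + 2*sin(n))^2*(n*sin(n) + 1)^2)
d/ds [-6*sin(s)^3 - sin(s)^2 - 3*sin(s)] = (-2*sin(s) + 9*cos(2*s) - 12)*cos(s)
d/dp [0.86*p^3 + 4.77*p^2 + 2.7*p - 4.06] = 2.58*p^2 + 9.54*p + 2.7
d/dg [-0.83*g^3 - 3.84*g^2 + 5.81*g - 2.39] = -2.49*g^2 - 7.68*g + 5.81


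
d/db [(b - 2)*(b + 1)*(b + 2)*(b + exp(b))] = b^3*exp(b) + 4*b^3 + 4*b^2*exp(b) + 3*b^2 - 2*b*exp(b) - 8*b - 8*exp(b) - 4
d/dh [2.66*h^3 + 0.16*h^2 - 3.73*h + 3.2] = 7.98*h^2 + 0.32*h - 3.73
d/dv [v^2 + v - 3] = 2*v + 1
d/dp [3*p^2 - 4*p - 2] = 6*p - 4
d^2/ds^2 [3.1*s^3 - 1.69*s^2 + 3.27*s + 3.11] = 18.6*s - 3.38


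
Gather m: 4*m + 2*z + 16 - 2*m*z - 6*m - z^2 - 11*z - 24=m*(-2*z - 2) - z^2 - 9*z - 8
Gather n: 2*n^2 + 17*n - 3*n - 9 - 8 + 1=2*n^2 + 14*n - 16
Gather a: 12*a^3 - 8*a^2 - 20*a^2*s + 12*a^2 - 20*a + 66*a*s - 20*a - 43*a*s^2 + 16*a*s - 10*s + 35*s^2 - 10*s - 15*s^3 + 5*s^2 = 12*a^3 + a^2*(4 - 20*s) + a*(-43*s^2 + 82*s - 40) - 15*s^3 + 40*s^2 - 20*s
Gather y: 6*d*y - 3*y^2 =6*d*y - 3*y^2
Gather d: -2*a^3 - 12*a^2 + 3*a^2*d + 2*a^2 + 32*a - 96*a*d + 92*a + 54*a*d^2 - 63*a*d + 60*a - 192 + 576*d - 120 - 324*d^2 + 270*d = -2*a^3 - 10*a^2 + 184*a + d^2*(54*a - 324) + d*(3*a^2 - 159*a + 846) - 312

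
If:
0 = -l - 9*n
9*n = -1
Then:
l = 1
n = -1/9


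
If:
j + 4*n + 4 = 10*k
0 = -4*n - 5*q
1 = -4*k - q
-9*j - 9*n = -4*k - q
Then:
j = 113/18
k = -55/36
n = -115/18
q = 46/9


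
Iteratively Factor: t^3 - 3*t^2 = (t)*(t^2 - 3*t) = t^2*(t - 3)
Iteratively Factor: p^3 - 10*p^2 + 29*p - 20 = (p - 5)*(p^2 - 5*p + 4) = (p - 5)*(p - 1)*(p - 4)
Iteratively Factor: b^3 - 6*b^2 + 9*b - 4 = (b - 1)*(b^2 - 5*b + 4) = (b - 1)^2*(b - 4)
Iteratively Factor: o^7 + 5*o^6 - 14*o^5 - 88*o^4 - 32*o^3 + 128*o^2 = (o - 4)*(o^6 + 9*o^5 + 22*o^4 - 32*o^2) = o*(o - 4)*(o^5 + 9*o^4 + 22*o^3 - 32*o) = o*(o - 4)*(o + 4)*(o^4 + 5*o^3 + 2*o^2 - 8*o) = o*(o - 4)*(o + 2)*(o + 4)*(o^3 + 3*o^2 - 4*o) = o^2*(o - 4)*(o + 2)*(o + 4)*(o^2 + 3*o - 4) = o^2*(o - 4)*(o + 2)*(o + 4)^2*(o - 1)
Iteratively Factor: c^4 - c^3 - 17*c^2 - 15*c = (c - 5)*(c^3 + 4*c^2 + 3*c) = c*(c - 5)*(c^2 + 4*c + 3) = c*(c - 5)*(c + 3)*(c + 1)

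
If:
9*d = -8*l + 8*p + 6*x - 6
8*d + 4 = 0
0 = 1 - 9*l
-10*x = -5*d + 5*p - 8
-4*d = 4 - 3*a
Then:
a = 2/3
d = -1/2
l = 1/9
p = -41/225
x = 577/900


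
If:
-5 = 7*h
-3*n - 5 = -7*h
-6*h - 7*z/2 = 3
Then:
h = -5/7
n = -10/3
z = 18/49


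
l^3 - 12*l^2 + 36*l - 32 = (l - 8)*(l - 2)^2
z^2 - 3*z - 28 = (z - 7)*(z + 4)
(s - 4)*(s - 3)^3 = s^4 - 13*s^3 + 63*s^2 - 135*s + 108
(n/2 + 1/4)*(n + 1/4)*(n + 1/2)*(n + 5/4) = n^4/2 + 5*n^3/4 + 33*n^2/32 + 11*n/32 + 5/128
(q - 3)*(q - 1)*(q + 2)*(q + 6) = q^4 + 4*q^3 - 17*q^2 - 24*q + 36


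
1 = 1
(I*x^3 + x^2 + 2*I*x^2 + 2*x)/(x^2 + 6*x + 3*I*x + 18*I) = x*(I*x^2 + x*(1 + 2*I) + 2)/(x^2 + 3*x*(2 + I) + 18*I)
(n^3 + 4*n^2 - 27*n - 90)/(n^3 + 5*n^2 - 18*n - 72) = (n - 5)/(n - 4)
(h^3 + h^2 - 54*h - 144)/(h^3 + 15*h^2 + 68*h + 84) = (h^2 - 5*h - 24)/(h^2 + 9*h + 14)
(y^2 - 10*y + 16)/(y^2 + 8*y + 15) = (y^2 - 10*y + 16)/(y^2 + 8*y + 15)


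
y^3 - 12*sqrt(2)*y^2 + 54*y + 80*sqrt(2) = (y - 8*sqrt(2))*(y - 5*sqrt(2))*(y + sqrt(2))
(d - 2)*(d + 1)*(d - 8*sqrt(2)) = d^3 - 8*sqrt(2)*d^2 - d^2 - 2*d + 8*sqrt(2)*d + 16*sqrt(2)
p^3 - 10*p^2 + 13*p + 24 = (p - 8)*(p - 3)*(p + 1)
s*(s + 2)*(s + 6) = s^3 + 8*s^2 + 12*s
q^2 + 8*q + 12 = (q + 2)*(q + 6)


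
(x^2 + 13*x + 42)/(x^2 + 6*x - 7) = (x + 6)/(x - 1)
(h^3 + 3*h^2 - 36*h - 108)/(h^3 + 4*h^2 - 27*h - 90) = (h - 6)/(h - 5)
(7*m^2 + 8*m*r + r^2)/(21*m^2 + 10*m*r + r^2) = (m + r)/(3*m + r)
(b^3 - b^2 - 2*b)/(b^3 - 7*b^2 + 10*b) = (b + 1)/(b - 5)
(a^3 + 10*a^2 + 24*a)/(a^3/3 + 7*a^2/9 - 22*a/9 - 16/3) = 9*a*(a^2 + 10*a + 24)/(3*a^3 + 7*a^2 - 22*a - 48)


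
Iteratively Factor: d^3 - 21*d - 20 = (d + 4)*(d^2 - 4*d - 5) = (d - 5)*(d + 4)*(d + 1)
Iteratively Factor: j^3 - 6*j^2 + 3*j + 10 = (j - 5)*(j^2 - j - 2) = (j - 5)*(j + 1)*(j - 2)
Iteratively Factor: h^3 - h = (h)*(h^2 - 1) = h*(h - 1)*(h + 1)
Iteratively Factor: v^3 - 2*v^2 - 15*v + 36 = (v + 4)*(v^2 - 6*v + 9) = (v - 3)*(v + 4)*(v - 3)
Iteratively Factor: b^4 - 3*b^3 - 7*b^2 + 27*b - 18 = (b - 1)*(b^3 - 2*b^2 - 9*b + 18) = (b - 1)*(b + 3)*(b^2 - 5*b + 6) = (b - 3)*(b - 1)*(b + 3)*(b - 2)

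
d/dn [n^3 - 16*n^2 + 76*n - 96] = 3*n^2 - 32*n + 76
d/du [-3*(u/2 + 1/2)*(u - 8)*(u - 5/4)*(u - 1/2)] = -6*u^3 + 315*u^2/8 - 117*u/8 - 231/16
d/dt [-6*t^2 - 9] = -12*t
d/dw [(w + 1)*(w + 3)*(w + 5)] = 3*w^2 + 18*w + 23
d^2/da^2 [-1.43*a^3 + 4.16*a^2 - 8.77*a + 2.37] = 8.32 - 8.58*a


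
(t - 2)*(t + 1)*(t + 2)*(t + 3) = t^4 + 4*t^3 - t^2 - 16*t - 12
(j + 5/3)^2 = j^2 + 10*j/3 + 25/9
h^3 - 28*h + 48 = (h - 4)*(h - 2)*(h + 6)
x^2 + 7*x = x*(x + 7)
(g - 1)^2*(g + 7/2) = g^3 + 3*g^2/2 - 6*g + 7/2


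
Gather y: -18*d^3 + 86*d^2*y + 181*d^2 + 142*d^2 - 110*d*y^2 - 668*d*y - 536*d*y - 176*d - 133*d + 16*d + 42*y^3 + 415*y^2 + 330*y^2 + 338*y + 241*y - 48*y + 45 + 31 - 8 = -18*d^3 + 323*d^2 - 293*d + 42*y^3 + y^2*(745 - 110*d) + y*(86*d^2 - 1204*d + 531) + 68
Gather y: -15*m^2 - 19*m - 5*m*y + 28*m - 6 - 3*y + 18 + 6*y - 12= -15*m^2 + 9*m + y*(3 - 5*m)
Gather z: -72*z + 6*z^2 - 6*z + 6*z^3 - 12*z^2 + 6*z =6*z^3 - 6*z^2 - 72*z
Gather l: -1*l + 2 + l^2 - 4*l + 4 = l^2 - 5*l + 6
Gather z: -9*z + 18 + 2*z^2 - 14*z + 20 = 2*z^2 - 23*z + 38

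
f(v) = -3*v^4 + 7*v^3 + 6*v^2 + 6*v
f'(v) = -12*v^3 + 21*v^2 + 12*v + 6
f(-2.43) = -184.20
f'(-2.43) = 273.03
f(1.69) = 36.59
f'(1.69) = 28.34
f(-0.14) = -0.74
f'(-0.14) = 4.76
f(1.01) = 16.27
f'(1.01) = 27.18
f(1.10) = 18.78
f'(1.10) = 28.64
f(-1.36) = -24.93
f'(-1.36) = 58.71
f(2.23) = 46.66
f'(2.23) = 4.12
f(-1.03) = -10.84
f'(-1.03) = 29.03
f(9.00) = -14040.00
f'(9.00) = -6933.00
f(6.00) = -2124.00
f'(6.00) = -1758.00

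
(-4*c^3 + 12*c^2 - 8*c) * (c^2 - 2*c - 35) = -4*c^5 + 20*c^4 + 108*c^3 - 404*c^2 + 280*c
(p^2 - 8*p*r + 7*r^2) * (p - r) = p^3 - 9*p^2*r + 15*p*r^2 - 7*r^3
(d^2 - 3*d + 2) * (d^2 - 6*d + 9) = d^4 - 9*d^3 + 29*d^2 - 39*d + 18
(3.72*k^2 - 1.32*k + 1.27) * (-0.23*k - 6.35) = -0.8556*k^3 - 23.3184*k^2 + 8.0899*k - 8.0645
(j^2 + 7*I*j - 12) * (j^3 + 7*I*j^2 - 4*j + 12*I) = j^5 + 14*I*j^4 - 65*j^3 - 100*I*j^2 - 36*j - 144*I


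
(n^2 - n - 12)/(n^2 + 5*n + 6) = (n - 4)/(n + 2)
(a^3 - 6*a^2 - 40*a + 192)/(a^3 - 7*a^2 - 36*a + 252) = (a^2 - 12*a + 32)/(a^2 - 13*a + 42)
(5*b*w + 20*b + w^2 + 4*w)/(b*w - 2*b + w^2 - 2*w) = (5*b*w + 20*b + w^2 + 4*w)/(b*w - 2*b + w^2 - 2*w)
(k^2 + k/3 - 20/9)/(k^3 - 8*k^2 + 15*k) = (k^2 + k/3 - 20/9)/(k*(k^2 - 8*k + 15))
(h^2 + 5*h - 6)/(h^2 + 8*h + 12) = (h - 1)/(h + 2)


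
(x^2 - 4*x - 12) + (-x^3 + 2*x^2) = -x^3 + 3*x^2 - 4*x - 12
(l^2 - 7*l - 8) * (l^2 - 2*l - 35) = l^4 - 9*l^3 - 29*l^2 + 261*l + 280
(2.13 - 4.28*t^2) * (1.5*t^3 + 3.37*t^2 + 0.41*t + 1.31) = -6.42*t^5 - 14.4236*t^4 + 1.4402*t^3 + 1.5713*t^2 + 0.8733*t + 2.7903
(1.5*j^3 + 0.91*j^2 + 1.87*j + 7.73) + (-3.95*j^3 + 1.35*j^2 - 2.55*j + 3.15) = -2.45*j^3 + 2.26*j^2 - 0.68*j + 10.88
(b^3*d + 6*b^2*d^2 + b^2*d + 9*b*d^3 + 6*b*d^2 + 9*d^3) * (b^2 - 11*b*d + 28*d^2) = b^5*d - 5*b^4*d^2 + b^4*d - 29*b^3*d^3 - 5*b^3*d^2 + 69*b^2*d^4 - 29*b^2*d^3 + 252*b*d^5 + 69*b*d^4 + 252*d^5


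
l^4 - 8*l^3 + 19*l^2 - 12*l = l*(l - 4)*(l - 3)*(l - 1)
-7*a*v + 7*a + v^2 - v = (-7*a + v)*(v - 1)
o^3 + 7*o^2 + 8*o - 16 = (o - 1)*(o + 4)^2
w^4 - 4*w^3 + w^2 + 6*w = w*(w - 3)*(w - 2)*(w + 1)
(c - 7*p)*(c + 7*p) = c^2 - 49*p^2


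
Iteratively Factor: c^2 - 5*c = (c - 5)*(c)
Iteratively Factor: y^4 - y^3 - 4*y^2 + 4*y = (y + 2)*(y^3 - 3*y^2 + 2*y) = (y - 2)*(y + 2)*(y^2 - y) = (y - 2)*(y - 1)*(y + 2)*(y)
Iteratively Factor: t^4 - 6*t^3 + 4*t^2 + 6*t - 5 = (t - 1)*(t^3 - 5*t^2 - t + 5) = (t - 1)^2*(t^2 - 4*t - 5) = (t - 5)*(t - 1)^2*(t + 1)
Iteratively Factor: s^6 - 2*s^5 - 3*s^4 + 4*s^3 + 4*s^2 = (s + 1)*(s^5 - 3*s^4 + 4*s^2) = s*(s + 1)*(s^4 - 3*s^3 + 4*s) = s*(s - 2)*(s + 1)*(s^3 - s^2 - 2*s) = s^2*(s - 2)*(s + 1)*(s^2 - s - 2) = s^2*(s - 2)^2*(s + 1)*(s + 1)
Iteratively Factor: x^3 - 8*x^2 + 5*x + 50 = (x + 2)*(x^2 - 10*x + 25) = (x - 5)*(x + 2)*(x - 5)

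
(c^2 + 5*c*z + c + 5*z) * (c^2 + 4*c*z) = c^4 + 9*c^3*z + c^3 + 20*c^2*z^2 + 9*c^2*z + 20*c*z^2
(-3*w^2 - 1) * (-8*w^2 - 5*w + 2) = 24*w^4 + 15*w^3 + 2*w^2 + 5*w - 2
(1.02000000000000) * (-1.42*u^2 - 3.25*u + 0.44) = -1.4484*u^2 - 3.315*u + 0.4488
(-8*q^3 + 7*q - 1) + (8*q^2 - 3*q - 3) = -8*q^3 + 8*q^2 + 4*q - 4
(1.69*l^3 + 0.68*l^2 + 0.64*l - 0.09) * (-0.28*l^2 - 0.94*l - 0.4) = -0.4732*l^5 - 1.779*l^4 - 1.4944*l^3 - 0.8484*l^2 - 0.1714*l + 0.036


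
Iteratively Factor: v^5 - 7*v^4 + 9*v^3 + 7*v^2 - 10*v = (v - 2)*(v^4 - 5*v^3 - v^2 + 5*v) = v*(v - 2)*(v^3 - 5*v^2 - v + 5) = v*(v - 5)*(v - 2)*(v^2 - 1) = v*(v - 5)*(v - 2)*(v - 1)*(v + 1)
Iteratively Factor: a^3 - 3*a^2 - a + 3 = (a - 3)*(a^2 - 1) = (a - 3)*(a - 1)*(a + 1)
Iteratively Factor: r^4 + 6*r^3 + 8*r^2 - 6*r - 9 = (r + 1)*(r^3 + 5*r^2 + 3*r - 9) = (r - 1)*(r + 1)*(r^2 + 6*r + 9) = (r - 1)*(r + 1)*(r + 3)*(r + 3)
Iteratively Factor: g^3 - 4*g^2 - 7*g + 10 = (g + 2)*(g^2 - 6*g + 5) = (g - 5)*(g + 2)*(g - 1)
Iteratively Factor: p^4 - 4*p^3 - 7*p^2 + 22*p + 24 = (p + 1)*(p^3 - 5*p^2 - 2*p + 24) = (p - 4)*(p + 1)*(p^2 - p - 6) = (p - 4)*(p - 3)*(p + 1)*(p + 2)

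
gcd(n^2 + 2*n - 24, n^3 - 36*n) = n + 6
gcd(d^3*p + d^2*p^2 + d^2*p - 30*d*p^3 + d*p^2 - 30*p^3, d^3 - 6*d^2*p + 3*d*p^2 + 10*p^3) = -d + 5*p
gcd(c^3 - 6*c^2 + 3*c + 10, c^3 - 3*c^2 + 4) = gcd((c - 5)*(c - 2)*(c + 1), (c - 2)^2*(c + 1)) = c^2 - c - 2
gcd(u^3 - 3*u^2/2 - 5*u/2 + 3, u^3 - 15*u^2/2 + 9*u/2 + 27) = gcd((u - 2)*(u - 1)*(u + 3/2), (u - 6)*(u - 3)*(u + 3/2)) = u + 3/2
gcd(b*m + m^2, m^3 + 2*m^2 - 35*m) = m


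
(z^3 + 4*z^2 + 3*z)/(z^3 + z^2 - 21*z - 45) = z*(z + 1)/(z^2 - 2*z - 15)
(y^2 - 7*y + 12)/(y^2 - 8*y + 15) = (y - 4)/(y - 5)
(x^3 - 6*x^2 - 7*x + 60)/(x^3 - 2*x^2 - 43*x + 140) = (x + 3)/(x + 7)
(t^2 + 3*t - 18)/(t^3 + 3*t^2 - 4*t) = (t^2 + 3*t - 18)/(t*(t^2 + 3*t - 4))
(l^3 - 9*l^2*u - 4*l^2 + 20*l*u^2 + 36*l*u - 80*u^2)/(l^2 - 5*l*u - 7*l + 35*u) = (l^2 - 4*l*u - 4*l + 16*u)/(l - 7)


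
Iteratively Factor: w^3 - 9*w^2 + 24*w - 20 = (w - 5)*(w^2 - 4*w + 4) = (w - 5)*(w - 2)*(w - 2)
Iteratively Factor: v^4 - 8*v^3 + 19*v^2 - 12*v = (v - 3)*(v^3 - 5*v^2 + 4*v) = (v - 4)*(v - 3)*(v^2 - v) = (v - 4)*(v - 3)*(v - 1)*(v)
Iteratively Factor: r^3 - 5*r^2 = (r)*(r^2 - 5*r) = r*(r - 5)*(r)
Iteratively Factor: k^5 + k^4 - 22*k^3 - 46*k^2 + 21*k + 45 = (k + 1)*(k^4 - 22*k^2 - 24*k + 45) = (k + 1)*(k + 3)*(k^3 - 3*k^2 - 13*k + 15) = (k - 5)*(k + 1)*(k + 3)*(k^2 + 2*k - 3) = (k - 5)*(k + 1)*(k + 3)^2*(k - 1)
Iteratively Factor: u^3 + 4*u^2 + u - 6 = (u + 2)*(u^2 + 2*u - 3) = (u - 1)*(u + 2)*(u + 3)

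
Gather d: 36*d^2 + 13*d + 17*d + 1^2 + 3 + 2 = 36*d^2 + 30*d + 6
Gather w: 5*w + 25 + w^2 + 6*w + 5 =w^2 + 11*w + 30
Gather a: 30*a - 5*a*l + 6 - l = a*(30 - 5*l) - l + 6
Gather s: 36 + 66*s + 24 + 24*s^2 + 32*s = 24*s^2 + 98*s + 60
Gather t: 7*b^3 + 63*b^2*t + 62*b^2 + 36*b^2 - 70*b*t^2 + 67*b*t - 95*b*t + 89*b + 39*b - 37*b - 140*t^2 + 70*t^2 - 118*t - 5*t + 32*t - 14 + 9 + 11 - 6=7*b^3 + 98*b^2 + 91*b + t^2*(-70*b - 70) + t*(63*b^2 - 28*b - 91)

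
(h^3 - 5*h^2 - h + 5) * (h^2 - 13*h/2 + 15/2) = h^5 - 23*h^4/2 + 39*h^3 - 26*h^2 - 40*h + 75/2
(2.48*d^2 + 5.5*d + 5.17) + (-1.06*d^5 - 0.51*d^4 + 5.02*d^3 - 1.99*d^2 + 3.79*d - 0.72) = -1.06*d^5 - 0.51*d^4 + 5.02*d^3 + 0.49*d^2 + 9.29*d + 4.45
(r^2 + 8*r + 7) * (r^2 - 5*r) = r^4 + 3*r^3 - 33*r^2 - 35*r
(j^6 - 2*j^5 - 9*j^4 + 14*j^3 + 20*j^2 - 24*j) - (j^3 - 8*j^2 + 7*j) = j^6 - 2*j^5 - 9*j^4 + 13*j^3 + 28*j^2 - 31*j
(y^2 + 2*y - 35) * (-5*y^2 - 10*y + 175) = -5*y^4 - 20*y^3 + 330*y^2 + 700*y - 6125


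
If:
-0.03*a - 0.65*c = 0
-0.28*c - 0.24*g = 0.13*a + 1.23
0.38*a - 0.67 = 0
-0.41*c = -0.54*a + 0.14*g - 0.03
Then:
No Solution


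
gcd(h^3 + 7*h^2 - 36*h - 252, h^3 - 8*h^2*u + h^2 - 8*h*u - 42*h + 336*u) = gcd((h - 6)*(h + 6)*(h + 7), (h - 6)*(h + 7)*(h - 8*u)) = h^2 + h - 42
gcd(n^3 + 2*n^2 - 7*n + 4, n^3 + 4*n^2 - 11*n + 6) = n^2 - 2*n + 1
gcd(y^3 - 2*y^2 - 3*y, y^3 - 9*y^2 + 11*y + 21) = y^2 - 2*y - 3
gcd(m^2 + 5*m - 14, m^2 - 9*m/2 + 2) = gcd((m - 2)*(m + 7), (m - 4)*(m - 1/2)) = 1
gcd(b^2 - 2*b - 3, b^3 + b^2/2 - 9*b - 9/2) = b - 3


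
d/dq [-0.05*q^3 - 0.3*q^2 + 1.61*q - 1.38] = -0.15*q^2 - 0.6*q + 1.61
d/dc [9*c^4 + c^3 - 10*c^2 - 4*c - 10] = 36*c^3 + 3*c^2 - 20*c - 4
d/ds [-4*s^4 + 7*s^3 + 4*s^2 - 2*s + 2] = -16*s^3 + 21*s^2 + 8*s - 2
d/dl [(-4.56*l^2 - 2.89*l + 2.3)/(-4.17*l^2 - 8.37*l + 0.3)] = (26.1159*l^2 + 16.446*l + 18.384)/(17.3889*l^4 + 69.8058*l^3 + 67.5549*l^2 - 5.022*l + 0.09)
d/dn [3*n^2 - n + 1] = 6*n - 1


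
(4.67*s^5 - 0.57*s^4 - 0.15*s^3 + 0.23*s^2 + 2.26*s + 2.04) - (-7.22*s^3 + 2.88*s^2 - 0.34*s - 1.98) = 4.67*s^5 - 0.57*s^4 + 7.07*s^3 - 2.65*s^2 + 2.6*s + 4.02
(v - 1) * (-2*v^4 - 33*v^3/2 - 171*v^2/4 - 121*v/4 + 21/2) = -2*v^5 - 29*v^4/2 - 105*v^3/4 + 25*v^2/2 + 163*v/4 - 21/2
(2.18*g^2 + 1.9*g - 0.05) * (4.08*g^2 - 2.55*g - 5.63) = 8.8944*g^4 + 2.193*g^3 - 17.3224*g^2 - 10.5695*g + 0.2815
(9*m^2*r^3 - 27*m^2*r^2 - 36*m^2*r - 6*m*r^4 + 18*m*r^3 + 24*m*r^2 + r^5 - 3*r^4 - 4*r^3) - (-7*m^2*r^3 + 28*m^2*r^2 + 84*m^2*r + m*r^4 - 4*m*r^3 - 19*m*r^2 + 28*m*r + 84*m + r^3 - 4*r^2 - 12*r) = 16*m^2*r^3 - 55*m^2*r^2 - 120*m^2*r - 7*m*r^4 + 22*m*r^3 + 43*m*r^2 - 28*m*r - 84*m + r^5 - 3*r^4 - 5*r^3 + 4*r^2 + 12*r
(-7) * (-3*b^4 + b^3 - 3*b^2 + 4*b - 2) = 21*b^4 - 7*b^3 + 21*b^2 - 28*b + 14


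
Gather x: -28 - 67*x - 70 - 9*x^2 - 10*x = -9*x^2 - 77*x - 98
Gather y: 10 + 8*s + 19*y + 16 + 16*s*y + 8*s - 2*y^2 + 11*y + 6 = 16*s - 2*y^2 + y*(16*s + 30) + 32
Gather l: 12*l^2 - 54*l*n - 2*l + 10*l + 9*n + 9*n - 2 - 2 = 12*l^2 + l*(8 - 54*n) + 18*n - 4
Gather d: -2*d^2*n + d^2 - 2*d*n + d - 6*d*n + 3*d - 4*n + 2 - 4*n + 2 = d^2*(1 - 2*n) + d*(4 - 8*n) - 8*n + 4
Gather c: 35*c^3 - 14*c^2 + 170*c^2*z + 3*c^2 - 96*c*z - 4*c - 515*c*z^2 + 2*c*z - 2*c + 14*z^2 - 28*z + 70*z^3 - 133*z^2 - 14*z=35*c^3 + c^2*(170*z - 11) + c*(-515*z^2 - 94*z - 6) + 70*z^3 - 119*z^2 - 42*z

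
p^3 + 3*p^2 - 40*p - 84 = (p - 6)*(p + 2)*(p + 7)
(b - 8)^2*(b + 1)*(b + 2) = b^4 - 13*b^3 + 18*b^2 + 160*b + 128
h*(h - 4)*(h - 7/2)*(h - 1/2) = h^4 - 8*h^3 + 71*h^2/4 - 7*h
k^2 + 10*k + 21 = (k + 3)*(k + 7)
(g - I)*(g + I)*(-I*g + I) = -I*g^3 + I*g^2 - I*g + I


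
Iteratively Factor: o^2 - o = (o)*(o - 1)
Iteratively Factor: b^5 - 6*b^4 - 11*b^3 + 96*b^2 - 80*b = (b - 1)*(b^4 - 5*b^3 - 16*b^2 + 80*b) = (b - 5)*(b - 1)*(b^3 - 16*b) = (b - 5)*(b - 4)*(b - 1)*(b^2 + 4*b) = b*(b - 5)*(b - 4)*(b - 1)*(b + 4)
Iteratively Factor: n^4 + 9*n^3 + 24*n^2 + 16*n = (n + 4)*(n^3 + 5*n^2 + 4*n) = (n + 4)^2*(n^2 + n) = n*(n + 4)^2*(n + 1)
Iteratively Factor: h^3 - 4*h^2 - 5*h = (h - 5)*(h^2 + h) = (h - 5)*(h + 1)*(h)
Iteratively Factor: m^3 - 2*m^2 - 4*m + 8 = (m + 2)*(m^2 - 4*m + 4) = (m - 2)*(m + 2)*(m - 2)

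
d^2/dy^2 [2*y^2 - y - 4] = 4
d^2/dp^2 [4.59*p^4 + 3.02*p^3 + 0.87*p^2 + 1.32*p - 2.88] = 55.08*p^2 + 18.12*p + 1.74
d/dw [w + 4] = 1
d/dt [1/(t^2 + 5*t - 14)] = (-2*t - 5)/(t^2 + 5*t - 14)^2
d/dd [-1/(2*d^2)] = d^(-3)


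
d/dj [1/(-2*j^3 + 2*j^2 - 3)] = 2*j*(3*j - 2)/(2*j^3 - 2*j^2 + 3)^2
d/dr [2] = 0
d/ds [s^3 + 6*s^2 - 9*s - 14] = 3*s^2 + 12*s - 9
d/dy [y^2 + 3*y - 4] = 2*y + 3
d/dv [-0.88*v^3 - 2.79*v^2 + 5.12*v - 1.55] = -2.64*v^2 - 5.58*v + 5.12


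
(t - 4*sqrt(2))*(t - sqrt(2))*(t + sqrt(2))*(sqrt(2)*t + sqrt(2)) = sqrt(2)*t^4 - 8*t^3 + sqrt(2)*t^3 - 8*t^2 - 2*sqrt(2)*t^2 - 2*sqrt(2)*t + 16*t + 16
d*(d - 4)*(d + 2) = d^3 - 2*d^2 - 8*d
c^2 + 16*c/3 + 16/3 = (c + 4/3)*(c + 4)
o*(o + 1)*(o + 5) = o^3 + 6*o^2 + 5*o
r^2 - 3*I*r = r*(r - 3*I)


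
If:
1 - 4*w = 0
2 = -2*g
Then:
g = -1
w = 1/4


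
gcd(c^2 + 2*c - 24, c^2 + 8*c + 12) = c + 6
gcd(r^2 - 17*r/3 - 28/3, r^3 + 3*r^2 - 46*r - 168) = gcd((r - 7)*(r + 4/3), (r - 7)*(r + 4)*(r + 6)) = r - 7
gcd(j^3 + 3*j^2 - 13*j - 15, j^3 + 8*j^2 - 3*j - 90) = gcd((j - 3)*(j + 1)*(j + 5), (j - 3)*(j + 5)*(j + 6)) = j^2 + 2*j - 15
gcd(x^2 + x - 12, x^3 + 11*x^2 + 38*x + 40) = x + 4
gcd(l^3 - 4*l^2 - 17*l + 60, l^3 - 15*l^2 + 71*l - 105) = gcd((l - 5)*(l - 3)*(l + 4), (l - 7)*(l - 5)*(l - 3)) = l^2 - 8*l + 15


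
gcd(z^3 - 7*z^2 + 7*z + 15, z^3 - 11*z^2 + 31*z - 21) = z - 3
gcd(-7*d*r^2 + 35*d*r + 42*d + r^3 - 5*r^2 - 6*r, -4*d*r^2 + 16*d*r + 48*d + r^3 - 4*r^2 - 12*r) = r - 6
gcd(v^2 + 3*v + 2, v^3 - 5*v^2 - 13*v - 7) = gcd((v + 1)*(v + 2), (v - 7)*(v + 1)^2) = v + 1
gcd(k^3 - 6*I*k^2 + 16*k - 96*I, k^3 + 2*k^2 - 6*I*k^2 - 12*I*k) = k - 6*I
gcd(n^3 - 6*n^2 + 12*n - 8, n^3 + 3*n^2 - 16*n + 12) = n - 2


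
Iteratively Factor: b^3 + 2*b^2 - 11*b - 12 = (b + 1)*(b^2 + b - 12) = (b - 3)*(b + 1)*(b + 4)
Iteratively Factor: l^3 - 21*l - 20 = (l + 4)*(l^2 - 4*l - 5) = (l + 1)*(l + 4)*(l - 5)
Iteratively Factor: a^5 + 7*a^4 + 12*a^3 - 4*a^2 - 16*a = (a + 4)*(a^4 + 3*a^3 - 4*a) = (a + 2)*(a + 4)*(a^3 + a^2 - 2*a) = a*(a + 2)*(a + 4)*(a^2 + a - 2) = a*(a + 2)^2*(a + 4)*(a - 1)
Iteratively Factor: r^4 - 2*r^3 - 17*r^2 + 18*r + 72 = (r - 3)*(r^3 + r^2 - 14*r - 24) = (r - 3)*(r + 3)*(r^2 - 2*r - 8) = (r - 3)*(r + 2)*(r + 3)*(r - 4)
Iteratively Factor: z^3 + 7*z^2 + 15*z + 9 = (z + 3)*(z^2 + 4*z + 3) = (z + 3)^2*(z + 1)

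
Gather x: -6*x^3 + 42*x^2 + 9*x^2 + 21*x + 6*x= -6*x^3 + 51*x^2 + 27*x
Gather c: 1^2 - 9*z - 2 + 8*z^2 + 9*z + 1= 8*z^2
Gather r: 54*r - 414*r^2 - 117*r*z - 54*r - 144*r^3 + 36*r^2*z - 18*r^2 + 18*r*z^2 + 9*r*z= -144*r^3 + r^2*(36*z - 432) + r*(18*z^2 - 108*z)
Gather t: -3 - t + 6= 3 - t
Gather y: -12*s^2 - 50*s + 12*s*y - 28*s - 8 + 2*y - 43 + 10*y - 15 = -12*s^2 - 78*s + y*(12*s + 12) - 66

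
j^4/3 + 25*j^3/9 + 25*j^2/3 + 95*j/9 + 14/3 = (j/3 + 1)*(j + 1)*(j + 2)*(j + 7/3)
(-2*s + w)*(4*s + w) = -8*s^2 + 2*s*w + w^2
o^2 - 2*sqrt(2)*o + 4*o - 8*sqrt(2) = (o + 4)*(o - 2*sqrt(2))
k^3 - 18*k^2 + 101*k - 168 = (k - 8)*(k - 7)*(k - 3)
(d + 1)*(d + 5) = d^2 + 6*d + 5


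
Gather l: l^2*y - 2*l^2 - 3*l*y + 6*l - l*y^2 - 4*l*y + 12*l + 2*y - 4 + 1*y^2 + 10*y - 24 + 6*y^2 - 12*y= l^2*(y - 2) + l*(-y^2 - 7*y + 18) + 7*y^2 - 28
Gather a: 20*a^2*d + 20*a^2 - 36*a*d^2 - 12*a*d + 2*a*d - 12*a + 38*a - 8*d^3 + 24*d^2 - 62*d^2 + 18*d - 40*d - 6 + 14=a^2*(20*d + 20) + a*(-36*d^2 - 10*d + 26) - 8*d^3 - 38*d^2 - 22*d + 8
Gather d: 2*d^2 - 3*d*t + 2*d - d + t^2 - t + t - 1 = 2*d^2 + d*(1 - 3*t) + t^2 - 1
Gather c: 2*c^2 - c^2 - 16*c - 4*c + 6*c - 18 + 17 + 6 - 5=c^2 - 14*c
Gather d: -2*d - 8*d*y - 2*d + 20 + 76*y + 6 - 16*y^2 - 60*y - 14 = d*(-8*y - 4) - 16*y^2 + 16*y + 12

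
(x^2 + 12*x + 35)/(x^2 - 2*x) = (x^2 + 12*x + 35)/(x*(x - 2))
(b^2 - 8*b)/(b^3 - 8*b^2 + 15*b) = (b - 8)/(b^2 - 8*b + 15)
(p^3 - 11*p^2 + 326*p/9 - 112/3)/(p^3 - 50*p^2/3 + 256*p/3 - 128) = (p - 7/3)/(p - 8)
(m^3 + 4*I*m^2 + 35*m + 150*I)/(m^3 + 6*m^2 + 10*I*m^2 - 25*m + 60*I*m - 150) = (m - 6*I)/(m + 6)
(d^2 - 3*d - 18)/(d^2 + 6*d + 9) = (d - 6)/(d + 3)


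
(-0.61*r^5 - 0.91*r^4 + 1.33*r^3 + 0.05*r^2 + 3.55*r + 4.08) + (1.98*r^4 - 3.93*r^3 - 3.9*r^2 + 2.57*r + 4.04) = -0.61*r^5 + 1.07*r^4 - 2.6*r^3 - 3.85*r^2 + 6.12*r + 8.12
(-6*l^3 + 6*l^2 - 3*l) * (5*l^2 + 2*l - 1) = -30*l^5 + 18*l^4 + 3*l^3 - 12*l^2 + 3*l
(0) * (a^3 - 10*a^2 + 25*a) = 0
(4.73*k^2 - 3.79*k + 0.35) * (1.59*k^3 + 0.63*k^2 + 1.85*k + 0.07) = 7.5207*k^5 - 3.0462*k^4 + 6.9193*k^3 - 6.4599*k^2 + 0.3822*k + 0.0245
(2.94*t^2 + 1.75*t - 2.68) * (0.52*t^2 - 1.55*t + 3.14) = 1.5288*t^4 - 3.647*t^3 + 5.1255*t^2 + 9.649*t - 8.4152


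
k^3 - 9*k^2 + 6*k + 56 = (k - 7)*(k - 4)*(k + 2)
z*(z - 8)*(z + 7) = z^3 - z^2 - 56*z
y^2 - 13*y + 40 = (y - 8)*(y - 5)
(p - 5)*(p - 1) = p^2 - 6*p + 5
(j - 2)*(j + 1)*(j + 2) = j^3 + j^2 - 4*j - 4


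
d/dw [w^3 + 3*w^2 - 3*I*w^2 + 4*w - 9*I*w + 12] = 3*w^2 + 6*w*(1 - I) + 4 - 9*I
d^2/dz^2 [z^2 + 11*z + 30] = 2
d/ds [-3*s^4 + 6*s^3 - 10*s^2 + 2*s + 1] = -12*s^3 + 18*s^2 - 20*s + 2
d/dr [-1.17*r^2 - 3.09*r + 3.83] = -2.34*r - 3.09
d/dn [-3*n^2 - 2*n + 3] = -6*n - 2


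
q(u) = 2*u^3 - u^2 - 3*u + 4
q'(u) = 6*u^2 - 2*u - 3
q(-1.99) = -9.75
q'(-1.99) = 24.74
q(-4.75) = -218.66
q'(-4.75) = 141.88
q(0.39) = 2.80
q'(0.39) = -2.87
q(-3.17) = -60.25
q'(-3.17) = 63.63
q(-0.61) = 5.00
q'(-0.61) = 0.45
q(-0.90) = 4.43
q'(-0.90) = 3.66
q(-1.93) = -8.31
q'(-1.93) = 23.21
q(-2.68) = -33.64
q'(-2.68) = 45.45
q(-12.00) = -3560.00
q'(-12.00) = 885.00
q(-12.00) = -3560.00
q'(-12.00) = 885.00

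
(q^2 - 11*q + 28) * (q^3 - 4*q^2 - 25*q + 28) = q^5 - 15*q^4 + 47*q^3 + 191*q^2 - 1008*q + 784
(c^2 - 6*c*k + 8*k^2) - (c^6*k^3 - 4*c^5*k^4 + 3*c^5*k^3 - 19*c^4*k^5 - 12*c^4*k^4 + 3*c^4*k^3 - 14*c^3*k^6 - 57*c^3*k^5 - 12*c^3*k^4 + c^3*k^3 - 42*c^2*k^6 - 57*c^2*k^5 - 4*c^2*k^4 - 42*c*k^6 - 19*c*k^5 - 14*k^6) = -c^6*k^3 + 4*c^5*k^4 - 3*c^5*k^3 + 19*c^4*k^5 + 12*c^4*k^4 - 3*c^4*k^3 + 14*c^3*k^6 + 57*c^3*k^5 + 12*c^3*k^4 - c^3*k^3 + 42*c^2*k^6 + 57*c^2*k^5 + 4*c^2*k^4 + c^2 + 42*c*k^6 + 19*c*k^5 - 6*c*k + 14*k^6 + 8*k^2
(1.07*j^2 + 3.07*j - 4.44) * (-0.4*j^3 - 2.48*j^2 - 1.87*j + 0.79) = -0.428*j^5 - 3.8816*j^4 - 7.8385*j^3 + 6.1156*j^2 + 10.7281*j - 3.5076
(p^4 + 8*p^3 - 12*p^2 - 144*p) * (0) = 0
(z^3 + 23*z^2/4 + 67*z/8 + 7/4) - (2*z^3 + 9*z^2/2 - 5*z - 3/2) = -z^3 + 5*z^2/4 + 107*z/8 + 13/4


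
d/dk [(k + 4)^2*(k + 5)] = (k + 4)*(3*k + 14)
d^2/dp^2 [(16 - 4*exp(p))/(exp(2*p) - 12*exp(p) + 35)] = 4*(-exp(4*p) + 4*exp(3*p) + 66*exp(2*p) - 404*exp(p) + 455)*exp(p)/(exp(6*p) - 36*exp(5*p) + 537*exp(4*p) - 4248*exp(3*p) + 18795*exp(2*p) - 44100*exp(p) + 42875)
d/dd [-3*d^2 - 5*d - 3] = -6*d - 5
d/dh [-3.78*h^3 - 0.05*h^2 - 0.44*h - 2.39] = -11.34*h^2 - 0.1*h - 0.44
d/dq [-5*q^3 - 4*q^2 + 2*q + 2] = -15*q^2 - 8*q + 2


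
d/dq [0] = 0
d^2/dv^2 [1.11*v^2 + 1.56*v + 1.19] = 2.22000000000000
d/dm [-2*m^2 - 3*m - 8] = -4*m - 3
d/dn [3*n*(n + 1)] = 6*n + 3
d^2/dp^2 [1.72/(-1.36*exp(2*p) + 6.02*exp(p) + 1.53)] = (1.72*(2.72*exp(p) - 6.02)*(5.44*exp(p) - 12.04)*exp(p) + (9.3568*exp(p) - 10.3544)*(-1.36*exp(2*p) + 6.02*exp(p) + 1.53))*exp(p)/(-1.36*exp(2*p) + 6.02*exp(p) + 1.53)^3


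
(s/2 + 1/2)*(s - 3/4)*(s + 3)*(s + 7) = s^4/2 + 41*s^3/8 + 91*s^2/8 - 9*s/8 - 63/8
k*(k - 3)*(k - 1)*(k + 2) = k^4 - 2*k^3 - 5*k^2 + 6*k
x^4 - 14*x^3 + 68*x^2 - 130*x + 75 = (x - 5)^2*(x - 3)*(x - 1)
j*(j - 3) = j^2 - 3*j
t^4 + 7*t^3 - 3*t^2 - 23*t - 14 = (t - 2)*(t + 1)^2*(t + 7)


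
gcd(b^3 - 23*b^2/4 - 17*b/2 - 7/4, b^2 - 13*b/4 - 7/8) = b + 1/4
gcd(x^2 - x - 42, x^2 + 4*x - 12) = x + 6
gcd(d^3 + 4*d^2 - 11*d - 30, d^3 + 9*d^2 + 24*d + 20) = d^2 + 7*d + 10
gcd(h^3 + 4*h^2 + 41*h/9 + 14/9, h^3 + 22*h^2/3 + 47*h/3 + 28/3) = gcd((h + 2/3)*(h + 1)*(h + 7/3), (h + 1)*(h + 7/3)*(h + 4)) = h^2 + 10*h/3 + 7/3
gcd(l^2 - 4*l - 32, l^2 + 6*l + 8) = l + 4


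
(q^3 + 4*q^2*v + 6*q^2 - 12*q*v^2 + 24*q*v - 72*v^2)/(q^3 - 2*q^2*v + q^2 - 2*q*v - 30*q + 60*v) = (q + 6*v)/(q - 5)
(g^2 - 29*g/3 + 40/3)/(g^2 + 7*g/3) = (3*g^2 - 29*g + 40)/(g*(3*g + 7))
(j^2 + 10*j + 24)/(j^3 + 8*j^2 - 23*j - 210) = (j + 4)/(j^2 + 2*j - 35)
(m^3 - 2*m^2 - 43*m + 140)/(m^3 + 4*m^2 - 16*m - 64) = (m^2 + 2*m - 35)/(m^2 + 8*m + 16)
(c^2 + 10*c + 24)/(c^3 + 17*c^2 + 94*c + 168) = 1/(c + 7)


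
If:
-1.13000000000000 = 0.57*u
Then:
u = -1.98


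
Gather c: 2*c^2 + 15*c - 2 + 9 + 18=2*c^2 + 15*c + 25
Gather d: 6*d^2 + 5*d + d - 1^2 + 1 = 6*d^2 + 6*d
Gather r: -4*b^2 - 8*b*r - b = -4*b^2 - 8*b*r - b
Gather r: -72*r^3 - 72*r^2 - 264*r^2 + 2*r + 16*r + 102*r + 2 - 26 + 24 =-72*r^3 - 336*r^2 + 120*r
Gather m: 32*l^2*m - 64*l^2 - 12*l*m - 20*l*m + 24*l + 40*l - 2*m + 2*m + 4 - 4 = -64*l^2 + 64*l + m*(32*l^2 - 32*l)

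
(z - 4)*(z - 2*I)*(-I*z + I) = -I*z^3 - 2*z^2 + 5*I*z^2 + 10*z - 4*I*z - 8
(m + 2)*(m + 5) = m^2 + 7*m + 10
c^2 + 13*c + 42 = (c + 6)*(c + 7)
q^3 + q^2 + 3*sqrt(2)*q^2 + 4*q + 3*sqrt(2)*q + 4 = (q + 1)*(q + sqrt(2))*(q + 2*sqrt(2))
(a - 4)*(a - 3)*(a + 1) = a^3 - 6*a^2 + 5*a + 12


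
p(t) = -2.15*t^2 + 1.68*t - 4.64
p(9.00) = -163.67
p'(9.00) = -37.02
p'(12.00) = -49.92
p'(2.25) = -8.00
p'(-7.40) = 33.50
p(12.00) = -294.08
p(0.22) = -4.37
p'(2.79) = -10.32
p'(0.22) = 0.73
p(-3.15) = -31.27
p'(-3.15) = 15.22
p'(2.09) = -7.31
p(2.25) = -11.74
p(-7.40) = -134.81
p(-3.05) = -29.76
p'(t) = 1.68 - 4.3*t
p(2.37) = -12.73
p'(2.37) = -8.51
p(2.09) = -10.52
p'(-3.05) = 14.80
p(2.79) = -16.69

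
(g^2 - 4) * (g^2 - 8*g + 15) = g^4 - 8*g^3 + 11*g^2 + 32*g - 60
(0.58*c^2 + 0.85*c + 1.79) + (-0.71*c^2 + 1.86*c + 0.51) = -0.13*c^2 + 2.71*c + 2.3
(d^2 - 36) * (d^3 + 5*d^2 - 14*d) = d^5 + 5*d^4 - 50*d^3 - 180*d^2 + 504*d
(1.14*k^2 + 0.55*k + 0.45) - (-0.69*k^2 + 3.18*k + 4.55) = 1.83*k^2 - 2.63*k - 4.1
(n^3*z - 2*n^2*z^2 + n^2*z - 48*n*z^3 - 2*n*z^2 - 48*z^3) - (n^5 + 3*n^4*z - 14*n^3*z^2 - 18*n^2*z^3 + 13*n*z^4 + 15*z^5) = -n^5 - 3*n^4*z + 14*n^3*z^2 + n^3*z + 18*n^2*z^3 - 2*n^2*z^2 + n^2*z - 13*n*z^4 - 48*n*z^3 - 2*n*z^2 - 15*z^5 - 48*z^3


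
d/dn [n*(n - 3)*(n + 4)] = 3*n^2 + 2*n - 12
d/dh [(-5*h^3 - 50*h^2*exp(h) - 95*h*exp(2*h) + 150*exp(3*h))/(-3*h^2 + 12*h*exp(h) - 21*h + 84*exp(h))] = 5*((h^2 - 4*h*exp(h) + 7*h - 28*exp(h))*(10*h^2*exp(h) + 3*h^2 + 38*h*exp(2*h) + 20*h*exp(h) - 90*exp(3*h) + 19*exp(2*h)) + (h^3 + 10*h^2*exp(h) + 19*h*exp(2*h) - 30*exp(3*h))*(4*h*exp(h) - 2*h + 32*exp(h) - 7))/(3*(h^2 - 4*h*exp(h) + 7*h - 28*exp(h))^2)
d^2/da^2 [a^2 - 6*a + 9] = 2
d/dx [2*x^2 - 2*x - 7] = 4*x - 2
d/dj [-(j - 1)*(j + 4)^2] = (-3*j - 2)*(j + 4)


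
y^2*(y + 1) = y^3 + y^2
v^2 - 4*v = v*(v - 4)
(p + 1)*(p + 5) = p^2 + 6*p + 5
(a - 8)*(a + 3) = a^2 - 5*a - 24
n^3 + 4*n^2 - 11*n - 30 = (n - 3)*(n + 2)*(n + 5)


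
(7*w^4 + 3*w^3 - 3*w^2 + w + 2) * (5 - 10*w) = -70*w^5 + 5*w^4 + 45*w^3 - 25*w^2 - 15*w + 10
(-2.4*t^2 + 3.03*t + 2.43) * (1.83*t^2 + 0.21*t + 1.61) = -4.392*t^4 + 5.0409*t^3 + 1.2192*t^2 + 5.3886*t + 3.9123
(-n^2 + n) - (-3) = -n^2 + n + 3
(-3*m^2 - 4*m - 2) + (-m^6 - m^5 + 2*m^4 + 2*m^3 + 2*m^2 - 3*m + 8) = -m^6 - m^5 + 2*m^4 + 2*m^3 - m^2 - 7*m + 6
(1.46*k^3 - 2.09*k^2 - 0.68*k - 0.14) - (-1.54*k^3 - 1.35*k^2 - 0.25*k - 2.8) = 3.0*k^3 - 0.74*k^2 - 0.43*k + 2.66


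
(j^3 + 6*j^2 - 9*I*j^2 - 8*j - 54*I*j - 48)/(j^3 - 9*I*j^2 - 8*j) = (j + 6)/j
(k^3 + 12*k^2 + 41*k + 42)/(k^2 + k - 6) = (k^2 + 9*k + 14)/(k - 2)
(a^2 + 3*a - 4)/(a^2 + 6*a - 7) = (a + 4)/(a + 7)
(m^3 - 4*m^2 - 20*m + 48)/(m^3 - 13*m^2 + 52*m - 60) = (m + 4)/(m - 5)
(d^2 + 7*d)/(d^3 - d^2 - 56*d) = 1/(d - 8)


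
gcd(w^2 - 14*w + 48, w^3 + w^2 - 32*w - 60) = w - 6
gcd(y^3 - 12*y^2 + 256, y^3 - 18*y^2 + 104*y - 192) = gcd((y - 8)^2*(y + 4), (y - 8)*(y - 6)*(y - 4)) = y - 8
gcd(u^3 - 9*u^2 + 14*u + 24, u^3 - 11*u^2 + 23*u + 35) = u + 1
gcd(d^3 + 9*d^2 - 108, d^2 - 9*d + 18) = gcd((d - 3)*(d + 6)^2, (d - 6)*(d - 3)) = d - 3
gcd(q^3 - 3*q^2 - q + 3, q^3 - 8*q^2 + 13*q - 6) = q - 1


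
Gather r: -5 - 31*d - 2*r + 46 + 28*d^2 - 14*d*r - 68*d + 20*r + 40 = 28*d^2 - 99*d + r*(18 - 14*d) + 81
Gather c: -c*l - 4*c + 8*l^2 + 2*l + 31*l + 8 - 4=c*(-l - 4) + 8*l^2 + 33*l + 4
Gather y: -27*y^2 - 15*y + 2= -27*y^2 - 15*y + 2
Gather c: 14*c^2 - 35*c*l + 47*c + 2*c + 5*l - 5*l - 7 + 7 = 14*c^2 + c*(49 - 35*l)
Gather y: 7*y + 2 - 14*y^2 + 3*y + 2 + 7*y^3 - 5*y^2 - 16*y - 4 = 7*y^3 - 19*y^2 - 6*y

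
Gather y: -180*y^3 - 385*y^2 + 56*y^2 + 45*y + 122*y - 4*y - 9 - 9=-180*y^3 - 329*y^2 + 163*y - 18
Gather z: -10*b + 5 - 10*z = -10*b - 10*z + 5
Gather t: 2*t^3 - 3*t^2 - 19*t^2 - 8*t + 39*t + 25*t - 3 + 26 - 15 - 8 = 2*t^3 - 22*t^2 + 56*t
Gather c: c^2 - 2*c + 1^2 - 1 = c^2 - 2*c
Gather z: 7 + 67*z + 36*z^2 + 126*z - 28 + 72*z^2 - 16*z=108*z^2 + 177*z - 21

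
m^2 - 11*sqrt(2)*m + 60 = (m - 6*sqrt(2))*(m - 5*sqrt(2))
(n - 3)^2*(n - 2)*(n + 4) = n^4 - 4*n^3 - 11*n^2 + 66*n - 72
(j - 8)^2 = j^2 - 16*j + 64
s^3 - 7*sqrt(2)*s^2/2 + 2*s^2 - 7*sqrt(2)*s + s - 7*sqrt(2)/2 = (s + 1)^2*(s - 7*sqrt(2)/2)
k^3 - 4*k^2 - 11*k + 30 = (k - 5)*(k - 2)*(k + 3)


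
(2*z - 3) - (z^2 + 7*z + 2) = -z^2 - 5*z - 5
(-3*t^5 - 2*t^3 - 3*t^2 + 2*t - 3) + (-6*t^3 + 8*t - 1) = -3*t^5 - 8*t^3 - 3*t^2 + 10*t - 4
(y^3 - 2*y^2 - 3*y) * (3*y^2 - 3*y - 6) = 3*y^5 - 9*y^4 - 9*y^3 + 21*y^2 + 18*y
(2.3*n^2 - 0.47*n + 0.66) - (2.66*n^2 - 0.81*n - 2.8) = -0.36*n^2 + 0.34*n + 3.46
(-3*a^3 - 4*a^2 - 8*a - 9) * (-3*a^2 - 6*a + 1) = 9*a^5 + 30*a^4 + 45*a^3 + 71*a^2 + 46*a - 9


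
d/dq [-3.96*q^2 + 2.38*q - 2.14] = 2.38 - 7.92*q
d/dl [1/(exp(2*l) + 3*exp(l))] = (-2*exp(l) - 3)*exp(-l)/(exp(l) + 3)^2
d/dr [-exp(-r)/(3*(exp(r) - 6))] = 2*(exp(r) - 3)*exp(-r)/(3*(exp(r) - 6)^2)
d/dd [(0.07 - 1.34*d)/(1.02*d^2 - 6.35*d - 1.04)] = (1.3668*d^2 - 0.142799999999999*d + 1.8381)/(1.0404*d^4 - 12.954*d^3 + 38.2009*d^2 + 13.208*d + 1.0816)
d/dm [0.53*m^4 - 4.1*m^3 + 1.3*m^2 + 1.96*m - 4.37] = 2.12*m^3 - 12.3*m^2 + 2.6*m + 1.96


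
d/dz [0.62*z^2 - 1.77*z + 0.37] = 1.24*z - 1.77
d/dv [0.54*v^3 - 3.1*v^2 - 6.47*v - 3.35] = 1.62*v^2 - 6.2*v - 6.47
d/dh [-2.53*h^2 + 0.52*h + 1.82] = 0.52 - 5.06*h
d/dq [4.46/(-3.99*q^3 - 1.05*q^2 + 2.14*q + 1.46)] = (53.3862*q^2 + 9.366*q - 9.5444)/(3.99*q^3 + 1.05*q^2 - 2.14*q - 1.46)^2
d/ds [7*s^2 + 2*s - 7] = 14*s + 2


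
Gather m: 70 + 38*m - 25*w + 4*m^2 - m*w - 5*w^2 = 4*m^2 + m*(38 - w) - 5*w^2 - 25*w + 70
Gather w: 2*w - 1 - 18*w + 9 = 8 - 16*w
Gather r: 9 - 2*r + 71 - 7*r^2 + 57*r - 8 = -7*r^2 + 55*r + 72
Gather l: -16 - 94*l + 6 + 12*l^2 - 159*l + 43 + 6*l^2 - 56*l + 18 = 18*l^2 - 309*l + 51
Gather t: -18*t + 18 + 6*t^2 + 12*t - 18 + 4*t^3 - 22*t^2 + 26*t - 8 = 4*t^3 - 16*t^2 + 20*t - 8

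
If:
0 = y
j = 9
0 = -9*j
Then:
No Solution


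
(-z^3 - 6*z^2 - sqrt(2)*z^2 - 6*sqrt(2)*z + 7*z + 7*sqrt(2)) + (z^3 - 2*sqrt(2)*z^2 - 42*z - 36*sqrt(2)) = -6*z^2 - 3*sqrt(2)*z^2 - 35*z - 6*sqrt(2)*z - 29*sqrt(2)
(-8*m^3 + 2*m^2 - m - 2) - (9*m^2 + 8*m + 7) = -8*m^3 - 7*m^2 - 9*m - 9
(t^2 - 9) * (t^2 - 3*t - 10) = t^4 - 3*t^3 - 19*t^2 + 27*t + 90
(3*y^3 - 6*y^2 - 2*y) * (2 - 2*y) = -6*y^4 + 18*y^3 - 8*y^2 - 4*y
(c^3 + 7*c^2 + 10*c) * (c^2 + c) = c^5 + 8*c^4 + 17*c^3 + 10*c^2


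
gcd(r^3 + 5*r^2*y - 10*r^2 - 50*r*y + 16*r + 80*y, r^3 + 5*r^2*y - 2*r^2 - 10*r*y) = r^2 + 5*r*y - 2*r - 10*y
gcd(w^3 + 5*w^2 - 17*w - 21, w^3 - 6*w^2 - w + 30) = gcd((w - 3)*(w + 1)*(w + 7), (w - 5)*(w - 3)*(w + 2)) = w - 3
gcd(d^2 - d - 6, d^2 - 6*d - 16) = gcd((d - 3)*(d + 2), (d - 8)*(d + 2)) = d + 2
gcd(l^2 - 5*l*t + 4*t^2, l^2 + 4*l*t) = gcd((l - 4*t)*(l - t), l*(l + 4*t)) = 1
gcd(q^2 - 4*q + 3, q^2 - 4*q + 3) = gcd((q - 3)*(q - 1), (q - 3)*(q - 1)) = q^2 - 4*q + 3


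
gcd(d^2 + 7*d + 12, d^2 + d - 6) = d + 3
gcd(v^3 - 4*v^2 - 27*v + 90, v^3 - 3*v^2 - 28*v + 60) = v^2 - v - 30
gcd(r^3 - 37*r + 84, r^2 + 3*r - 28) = r^2 + 3*r - 28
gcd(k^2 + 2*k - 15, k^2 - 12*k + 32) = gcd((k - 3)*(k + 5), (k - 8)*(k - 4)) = 1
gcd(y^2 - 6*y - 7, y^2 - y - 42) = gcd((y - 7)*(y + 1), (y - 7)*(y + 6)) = y - 7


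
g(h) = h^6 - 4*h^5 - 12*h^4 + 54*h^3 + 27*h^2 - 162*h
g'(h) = 6*h^5 - 20*h^4 - 48*h^3 + 162*h^2 + 54*h - 162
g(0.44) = -61.96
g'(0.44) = -111.62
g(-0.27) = 44.59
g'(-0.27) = -163.94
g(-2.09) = -22.57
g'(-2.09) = 250.11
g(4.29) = 422.28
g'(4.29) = 1205.55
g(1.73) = -62.52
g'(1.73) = 81.57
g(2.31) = -17.37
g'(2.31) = 60.69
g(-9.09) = 693595.57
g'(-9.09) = -460129.43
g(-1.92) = 19.76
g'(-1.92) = 242.91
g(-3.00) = 0.00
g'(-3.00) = -648.00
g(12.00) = 1837080.00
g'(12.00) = 1019142.00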